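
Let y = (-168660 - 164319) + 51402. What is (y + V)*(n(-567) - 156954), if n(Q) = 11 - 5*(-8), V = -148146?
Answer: 67424827869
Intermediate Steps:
y = -281577 (y = -332979 + 51402 = -281577)
n(Q) = 51 (n(Q) = 11 + 40 = 51)
(y + V)*(n(-567) - 156954) = (-281577 - 148146)*(51 - 156954) = -429723*(-156903) = 67424827869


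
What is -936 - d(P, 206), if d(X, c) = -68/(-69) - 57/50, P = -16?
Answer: -3228667/3450 ≈ -935.85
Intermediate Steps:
d(X, c) = -533/3450 (d(X, c) = -68*(-1/69) - 57*1/50 = 68/69 - 57/50 = -533/3450)
-936 - d(P, 206) = -936 - 1*(-533/3450) = -936 + 533/3450 = -3228667/3450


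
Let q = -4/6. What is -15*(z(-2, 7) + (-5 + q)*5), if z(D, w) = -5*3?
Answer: 650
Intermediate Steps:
q = -2/3 (q = -4*1/6 = -2/3 ≈ -0.66667)
z(D, w) = -15
-15*(z(-2, 7) + (-5 + q)*5) = -15*(-15 + (-5 - 2/3)*5) = -15*(-15 - 17/3*5) = -15*(-15 - 85/3) = -15*(-130/3) = 650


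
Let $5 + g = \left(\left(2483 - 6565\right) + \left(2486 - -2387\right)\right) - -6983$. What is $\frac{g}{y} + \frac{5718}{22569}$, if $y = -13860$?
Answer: $- \frac{32029027}{104268780} \approx -0.30718$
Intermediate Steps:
$g = 7769$ ($g = -5 + \left(\left(\left(2483 - 6565\right) + \left(2486 - -2387\right)\right) - -6983\right) = -5 + \left(\left(-4082 + \left(2486 + 2387\right)\right) + 6983\right) = -5 + \left(\left(-4082 + 4873\right) + 6983\right) = -5 + \left(791 + 6983\right) = -5 + 7774 = 7769$)
$\frac{g}{y} + \frac{5718}{22569} = \frac{7769}{-13860} + \frac{5718}{22569} = 7769 \left(- \frac{1}{13860}\right) + 5718 \cdot \frac{1}{22569} = - \frac{7769}{13860} + \frac{1906}{7523} = - \frac{32029027}{104268780}$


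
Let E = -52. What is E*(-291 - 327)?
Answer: 32136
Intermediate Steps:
E*(-291 - 327) = -52*(-291 - 327) = -52*(-618) = 32136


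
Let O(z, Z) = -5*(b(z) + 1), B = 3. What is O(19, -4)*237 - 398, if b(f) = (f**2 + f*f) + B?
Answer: -860708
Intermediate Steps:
b(f) = 3 + 2*f**2 (b(f) = (f**2 + f*f) + 3 = (f**2 + f**2) + 3 = 2*f**2 + 3 = 3 + 2*f**2)
O(z, Z) = -20 - 10*z**2 (O(z, Z) = -5*((3 + 2*z**2) + 1) = -5*(4 + 2*z**2) = -20 - 10*z**2)
O(19, -4)*237 - 398 = (-20 - 10*19**2)*237 - 398 = (-20 - 10*361)*237 - 398 = (-20 - 3610)*237 - 398 = -3630*237 - 398 = -860310 - 398 = -860708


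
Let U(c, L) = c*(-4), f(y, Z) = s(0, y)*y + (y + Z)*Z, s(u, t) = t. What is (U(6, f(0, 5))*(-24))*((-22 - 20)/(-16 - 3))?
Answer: 24192/19 ≈ 1273.3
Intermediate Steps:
f(y, Z) = y**2 + Z*(Z + y) (f(y, Z) = y*y + (y + Z)*Z = y**2 + (Z + y)*Z = y**2 + Z*(Z + y))
U(c, L) = -4*c
(U(6, f(0, 5))*(-24))*((-22 - 20)/(-16 - 3)) = (-4*6*(-24))*((-22 - 20)/(-16 - 3)) = (-24*(-24))*(-42/(-19)) = 576*(-42*(-1/19)) = 576*(42/19) = 24192/19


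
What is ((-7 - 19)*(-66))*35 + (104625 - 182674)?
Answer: -17989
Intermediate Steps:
((-7 - 19)*(-66))*35 + (104625 - 182674) = -26*(-66)*35 - 78049 = 1716*35 - 78049 = 60060 - 78049 = -17989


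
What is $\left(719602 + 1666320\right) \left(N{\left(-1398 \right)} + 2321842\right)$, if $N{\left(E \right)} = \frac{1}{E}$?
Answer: $\frac{3872274000725515}{699} \approx 5.5397 \cdot 10^{12}$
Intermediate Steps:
$\left(719602 + 1666320\right) \left(N{\left(-1398 \right)} + 2321842\right) = \left(719602 + 1666320\right) \left(\frac{1}{-1398} + 2321842\right) = 2385922 \left(- \frac{1}{1398} + 2321842\right) = 2385922 \cdot \frac{3245935115}{1398} = \frac{3872274000725515}{699}$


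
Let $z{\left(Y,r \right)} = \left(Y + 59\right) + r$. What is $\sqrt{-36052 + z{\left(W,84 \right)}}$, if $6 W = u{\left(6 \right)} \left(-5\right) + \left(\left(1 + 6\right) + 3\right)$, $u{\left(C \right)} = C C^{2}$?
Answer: $\frac{i \sqrt{324786}}{3} \approx 189.97 i$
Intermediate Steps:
$u{\left(C \right)} = C^{3}$
$W = - \frac{535}{3}$ ($W = \frac{6^{3} \left(-5\right) + \left(\left(1 + 6\right) + 3\right)}{6} = \frac{216 \left(-5\right) + \left(7 + 3\right)}{6} = \frac{-1080 + 10}{6} = \frac{1}{6} \left(-1070\right) = - \frac{535}{3} \approx -178.33$)
$z{\left(Y,r \right)} = 59 + Y + r$ ($z{\left(Y,r \right)} = \left(59 + Y\right) + r = 59 + Y + r$)
$\sqrt{-36052 + z{\left(W,84 \right)}} = \sqrt{-36052 + \left(59 - \frac{535}{3} + 84\right)} = \sqrt{-36052 - \frac{106}{3}} = \sqrt{- \frac{108262}{3}} = \frac{i \sqrt{324786}}{3}$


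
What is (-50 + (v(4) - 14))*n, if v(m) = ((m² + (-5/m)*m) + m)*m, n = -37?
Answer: 148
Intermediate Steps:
v(m) = m*(-5 + m + m²) (v(m) = ((m² - 5) + m)*m = ((-5 + m²) + m)*m = (-5 + m + m²)*m = m*(-5 + m + m²))
(-50 + (v(4) - 14))*n = (-50 + (4*(-5 + 4 + 4²) - 14))*(-37) = (-50 + (4*(-5 + 4 + 16) - 14))*(-37) = (-50 + (4*15 - 14))*(-37) = (-50 + (60 - 14))*(-37) = (-50 + 46)*(-37) = -4*(-37) = 148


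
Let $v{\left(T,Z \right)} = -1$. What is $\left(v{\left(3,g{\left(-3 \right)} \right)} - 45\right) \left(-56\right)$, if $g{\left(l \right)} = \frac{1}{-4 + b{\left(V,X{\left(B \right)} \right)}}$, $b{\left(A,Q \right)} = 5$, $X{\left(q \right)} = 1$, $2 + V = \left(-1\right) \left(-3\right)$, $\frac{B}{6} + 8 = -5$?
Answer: $2576$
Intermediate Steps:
$B = -78$ ($B = -48 + 6 \left(-5\right) = -48 - 30 = -78$)
$V = 1$ ($V = -2 - -3 = -2 + 3 = 1$)
$g{\left(l \right)} = 1$ ($g{\left(l \right)} = \frac{1}{-4 + 5} = 1^{-1} = 1$)
$\left(v{\left(3,g{\left(-3 \right)} \right)} - 45\right) \left(-56\right) = \left(-1 - 45\right) \left(-56\right) = \left(-46\right) \left(-56\right) = 2576$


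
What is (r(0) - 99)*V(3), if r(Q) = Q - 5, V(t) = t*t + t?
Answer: -1248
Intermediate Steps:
V(t) = t + t² (V(t) = t² + t = t + t²)
r(Q) = -5 + Q
(r(0) - 99)*V(3) = ((-5 + 0) - 99)*(3*(1 + 3)) = (-5 - 99)*(3*4) = -104*12 = -1248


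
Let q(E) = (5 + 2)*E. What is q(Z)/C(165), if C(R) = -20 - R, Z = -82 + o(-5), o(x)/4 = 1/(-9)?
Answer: 5194/1665 ≈ 3.1195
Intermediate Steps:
o(x) = -4/9 (o(x) = 4/(-9) = 4*(-1/9) = -4/9)
Z = -742/9 (Z = -82 - 4/9 = -742/9 ≈ -82.444)
q(E) = 7*E
q(Z)/C(165) = (7*(-742/9))/(-20 - 1*165) = -5194/(9*(-20 - 165)) = -5194/9/(-185) = -5194/9*(-1/185) = 5194/1665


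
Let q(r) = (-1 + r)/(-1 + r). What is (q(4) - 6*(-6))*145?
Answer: 5365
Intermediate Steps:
q(r) = 1
(q(4) - 6*(-6))*145 = (1 - 6*(-6))*145 = (1 + 36)*145 = 37*145 = 5365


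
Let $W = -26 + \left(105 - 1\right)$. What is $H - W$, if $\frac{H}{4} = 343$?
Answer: $1294$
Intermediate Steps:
$H = 1372$ ($H = 4 \cdot 343 = 1372$)
$W = 78$ ($W = -26 + 104 = 78$)
$H - W = 1372 - 78 = 1294$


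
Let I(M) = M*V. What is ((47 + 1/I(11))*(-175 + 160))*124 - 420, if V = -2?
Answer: -965310/11 ≈ -87756.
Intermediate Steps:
I(M) = -2*M (I(M) = M*(-2) = -2*M)
((47 + 1/I(11))*(-175 + 160))*124 - 420 = ((47 + 1/(-2*11))*(-175 + 160))*124 - 420 = ((47 + 1/(-22))*(-15))*124 - 420 = ((47 - 1/22)*(-15))*124 - 420 = ((1033/22)*(-15))*124 - 420 = -15495/22*124 - 420 = -960690/11 - 420 = -965310/11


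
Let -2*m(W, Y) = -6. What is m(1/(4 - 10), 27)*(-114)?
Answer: -342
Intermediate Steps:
m(W, Y) = 3 (m(W, Y) = -1/2*(-6) = 3)
m(1/(4 - 10), 27)*(-114) = 3*(-114) = -342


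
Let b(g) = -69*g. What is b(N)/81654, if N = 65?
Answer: -1495/27218 ≈ -0.054927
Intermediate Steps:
b(N)/81654 = -69*65/81654 = -4485*1/81654 = -1495/27218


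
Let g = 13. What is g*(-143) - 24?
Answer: -1883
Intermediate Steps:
g*(-143) - 24 = 13*(-143) - 24 = -1859 - 24 = -1883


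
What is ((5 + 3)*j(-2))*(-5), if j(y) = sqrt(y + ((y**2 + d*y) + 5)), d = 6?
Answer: -40*I*sqrt(5) ≈ -89.443*I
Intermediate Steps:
j(y) = sqrt(5 + y**2 + 7*y) (j(y) = sqrt(y + ((y**2 + 6*y) + 5)) = sqrt(y + (5 + y**2 + 6*y)) = sqrt(5 + y**2 + 7*y))
((5 + 3)*j(-2))*(-5) = ((5 + 3)*sqrt(5 + (-2)**2 + 7*(-2)))*(-5) = (8*sqrt(5 + 4 - 14))*(-5) = (8*sqrt(-5))*(-5) = (8*(I*sqrt(5)))*(-5) = (8*I*sqrt(5))*(-5) = -40*I*sqrt(5)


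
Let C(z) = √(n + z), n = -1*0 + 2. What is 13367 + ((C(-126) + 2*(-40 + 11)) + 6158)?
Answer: 19467 + 2*I*√31 ≈ 19467.0 + 11.136*I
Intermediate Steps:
n = 2 (n = 0 + 2 = 2)
C(z) = √(2 + z)
13367 + ((C(-126) + 2*(-40 + 11)) + 6158) = 13367 + ((√(2 - 126) + 2*(-40 + 11)) + 6158) = 13367 + ((√(-124) + 2*(-29)) + 6158) = 13367 + ((2*I*√31 - 58) + 6158) = 13367 + ((-58 + 2*I*√31) + 6158) = 13367 + (6100 + 2*I*√31) = 19467 + 2*I*√31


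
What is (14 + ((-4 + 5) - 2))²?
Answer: 169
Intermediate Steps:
(14 + ((-4 + 5) - 2))² = (14 + (1 - 2))² = (14 - 1)² = 13² = 169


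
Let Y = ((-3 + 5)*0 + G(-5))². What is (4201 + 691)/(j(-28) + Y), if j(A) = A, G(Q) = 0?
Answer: -1223/7 ≈ -174.71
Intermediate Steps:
Y = 0 (Y = ((-3 + 5)*0 + 0)² = (2*0 + 0)² = (0 + 0)² = 0² = 0)
(4201 + 691)/(j(-28) + Y) = (4201 + 691)/(-28 + 0) = 4892/(-28) = 4892*(-1/28) = -1223/7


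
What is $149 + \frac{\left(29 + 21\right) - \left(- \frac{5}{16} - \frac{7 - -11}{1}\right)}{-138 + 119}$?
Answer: $\frac{44203}{304} \approx 145.4$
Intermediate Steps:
$149 + \frac{\left(29 + 21\right) - \left(- \frac{5}{16} - \frac{7 - -11}{1}\right)}{-138 + 119} = 149 + \frac{50 - \left(- \frac{5}{16} - \left(7 + 11\right) 1\right)}{-19} = 149 - \frac{50 + \left(\frac{5}{16} + 18 \cdot 1\right)}{19} = 149 - \frac{50 + \left(\frac{5}{16} + 18\right)}{19} = 149 - \frac{50 + \frac{293}{16}}{19} = 149 - \frac{1093}{304} = \frac{44203}{304}$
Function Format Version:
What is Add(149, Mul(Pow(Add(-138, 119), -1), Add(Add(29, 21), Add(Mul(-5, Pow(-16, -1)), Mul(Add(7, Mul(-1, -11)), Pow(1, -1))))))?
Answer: Rational(44203, 304) ≈ 145.40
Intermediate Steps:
Add(149, Mul(Pow(Add(-138, 119), -1), Add(Add(29, 21), Add(Mul(-5, Pow(-16, -1)), Mul(Add(7, Mul(-1, -11)), Pow(1, -1)))))) = Add(149, Mul(Pow(-19, -1), Add(50, Add(Mul(-5, Rational(-1, 16)), Mul(Add(7, 11), 1))))) = Add(149, Mul(Rational(-1, 19), Add(50, Add(Rational(5, 16), Mul(18, 1))))) = Add(149, Mul(Rational(-1, 19), Add(50, Add(Rational(5, 16), 18)))) = Add(149, Mul(Rational(-1, 19), Add(50, Rational(293, 16)))) = Add(149, Mul(Rational(-1, 19), Rational(1093, 16))) = Add(149, Rational(-1093, 304)) = Rational(44203, 304)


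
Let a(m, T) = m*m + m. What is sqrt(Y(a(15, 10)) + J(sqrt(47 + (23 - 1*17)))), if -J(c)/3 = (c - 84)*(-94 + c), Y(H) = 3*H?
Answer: sqrt(-23127 + 534*sqrt(53)) ≈ 138.71*I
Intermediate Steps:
a(m, T) = m + m**2 (a(m, T) = m**2 + m = m + m**2)
J(c) = -3*(-94 + c)*(-84 + c) (J(c) = -3*(c - 84)*(-94 + c) = -3*(-84 + c)*(-94 + c) = -3*(-94 + c)*(-84 + c))
sqrt(Y(a(15, 10)) + J(sqrt(47 + (23 - 1*17)))) = sqrt(3*(15*(1 + 15)) + (-23688 - (210 - 51) + 534*sqrt(47 + (23 - 1*17)))) = sqrt(3*(15*16) + (-23688 - 3*(sqrt(47 + (23 - 17)))**2 + 534*sqrt(47 + (23 - 17)))) = sqrt(3*240 + (-23688 - 3*(sqrt(47 + 6))**2 + 534*sqrt(47 + 6))) = sqrt(720 + (-23688 - 3*(sqrt(53))**2 + 534*sqrt(53))) = sqrt(720 + (-23688 - 3*53 + 534*sqrt(53))) = sqrt(720 + (-23688 - 159 + 534*sqrt(53))) = sqrt(720 + (-23847 + 534*sqrt(53))) = sqrt(-23127 + 534*sqrt(53))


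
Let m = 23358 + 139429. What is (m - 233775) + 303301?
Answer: 232313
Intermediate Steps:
m = 162787
(m - 233775) + 303301 = (162787 - 233775) + 303301 = -70988 + 303301 = 232313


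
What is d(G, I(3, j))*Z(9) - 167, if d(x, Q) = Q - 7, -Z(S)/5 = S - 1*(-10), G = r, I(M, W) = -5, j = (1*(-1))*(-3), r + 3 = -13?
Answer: 973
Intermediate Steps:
r = -16 (r = -3 - 13 = -16)
j = 3 (j = -1*(-3) = 3)
G = -16
Z(S) = -50 - 5*S (Z(S) = -5*(S - 1*(-10)) = -5*(S + 10) = -5*(10 + S) = -50 - 5*S)
d(x, Q) = -7 + Q
d(G, I(3, j))*Z(9) - 167 = (-7 - 5)*(-50 - 5*9) - 167 = -12*(-50 - 45) - 167 = -12*(-95) - 167 = 1140 - 167 = 973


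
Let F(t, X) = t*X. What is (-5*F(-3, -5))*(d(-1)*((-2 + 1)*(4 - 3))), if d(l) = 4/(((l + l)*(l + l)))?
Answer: 75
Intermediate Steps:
F(t, X) = X*t
d(l) = l⁻² (d(l) = 4/(((2*l)*(2*l))) = 4/((4*l²)) = 4*(1/(4*l²)) = l⁻²)
(-5*F(-3, -5))*(d(-1)*((-2 + 1)*(4 - 3))) = (-(-25)*(-3))*(((-2 + 1)*(4 - 3))/(-1)²) = (-5*15)*(1*(-1*1)) = -75*(-1) = 75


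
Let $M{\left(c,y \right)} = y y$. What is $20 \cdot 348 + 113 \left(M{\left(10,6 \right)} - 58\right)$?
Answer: $4474$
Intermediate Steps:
$M{\left(c,y \right)} = y^{2}$
$20 \cdot 348 + 113 \left(M{\left(10,6 \right)} - 58\right) = 20 \cdot 348 + 113 \left(6^{2} - 58\right) = 6960 + 113 \left(36 - 58\right) = 6960 + 113 \left(-22\right) = 6960 - 2486 = 4474$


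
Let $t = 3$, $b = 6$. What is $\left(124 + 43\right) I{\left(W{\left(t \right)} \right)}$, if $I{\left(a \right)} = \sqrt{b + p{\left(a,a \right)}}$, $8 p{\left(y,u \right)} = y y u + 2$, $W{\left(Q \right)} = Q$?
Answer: $\frac{167 \sqrt{154}}{4} \approx 518.1$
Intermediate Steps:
$p{\left(y,u \right)} = \frac{1}{4} + \frac{u y^{2}}{8}$ ($p{\left(y,u \right)} = \frac{y y u + 2}{8} = \frac{y^{2} u + 2}{8} = \frac{u y^{2} + 2}{8} = \frac{2 + u y^{2}}{8} = \frac{1}{4} + \frac{u y^{2}}{8}$)
$I{\left(a \right)} = \sqrt{\frac{25}{4} + \frac{a^{3}}{8}}$ ($I{\left(a \right)} = \sqrt{6 + \left(\frac{1}{4} + \frac{a a^{2}}{8}\right)} = \sqrt{6 + \left(\frac{1}{4} + \frac{a^{3}}{8}\right)} = \sqrt{\frac{25}{4} + \frac{a^{3}}{8}}$)
$\left(124 + 43\right) I{\left(W{\left(t \right)} \right)} = \left(124 + 43\right) \frac{\sqrt{100 + 2 \cdot 3^{3}}}{4} = 167 \frac{\sqrt{100 + 2 \cdot 27}}{4} = 167 \frac{\sqrt{100 + 54}}{4} = 167 \frac{\sqrt{154}}{4} = \frac{167 \sqrt{154}}{4}$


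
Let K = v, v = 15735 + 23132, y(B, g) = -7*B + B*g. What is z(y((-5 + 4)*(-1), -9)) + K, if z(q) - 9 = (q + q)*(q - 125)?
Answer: 43388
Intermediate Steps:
z(q) = 9 + 2*q*(-125 + q) (z(q) = 9 + (q + q)*(q - 125) = 9 + (2*q)*(-125 + q) = 9 + 2*q*(-125 + q))
v = 38867
K = 38867
z(y((-5 + 4)*(-1), -9)) + K = (9 - 250*(-5 + 4)*(-1)*(-7 - 9) + 2*(((-5 + 4)*(-1))*(-7 - 9))²) + 38867 = (9 - 250*(-1*(-1))*(-16) + 2*(-1*(-1)*(-16))²) + 38867 = (9 - 250*(-16) + 2*(1*(-16))²) + 38867 = (9 - 250*(-16) + 2*(-16)²) + 38867 = (9 + 4000 + 2*256) + 38867 = (9 + 4000 + 512) + 38867 = 4521 + 38867 = 43388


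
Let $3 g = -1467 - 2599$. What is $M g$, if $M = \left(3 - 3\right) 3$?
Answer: $0$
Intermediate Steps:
$g = - \frac{4066}{3}$ ($g = \frac{-1467 - 2599}{3} = \frac{1}{3} \left(-4066\right) = - \frac{4066}{3} \approx -1355.3$)
$M = 0$ ($M = 0 \cdot 3 = 0$)
$M g = 0 \left(- \frac{4066}{3}\right) = 0$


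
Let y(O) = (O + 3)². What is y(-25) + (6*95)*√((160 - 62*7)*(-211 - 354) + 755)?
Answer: 484 + 1710*√17285 ≈ 2.2530e+5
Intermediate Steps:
y(O) = (3 + O)²
y(-25) + (6*95)*√((160 - 62*7)*(-211 - 354) + 755) = (3 - 25)² + (6*95)*√((160 - 62*7)*(-211 - 354) + 755) = (-22)² + 570*√((160 - 434)*(-565) + 755) = 484 + 570*√(-274*(-565) + 755) = 484 + 570*√(154810 + 755) = 484 + 570*√155565 = 484 + 570*(3*√17285) = 484 + 1710*√17285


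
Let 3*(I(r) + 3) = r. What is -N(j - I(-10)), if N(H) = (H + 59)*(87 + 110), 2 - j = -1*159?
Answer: -133763/3 ≈ -44588.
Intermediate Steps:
I(r) = -3 + r/3
j = 161 (j = 2 - (-1)*159 = 2 - 1*(-159) = 2 + 159 = 161)
N(H) = 11623 + 197*H (N(H) = (59 + H)*197 = 11623 + 197*H)
-N(j - I(-10)) = -(11623 + 197*(161 - (-3 + (⅓)*(-10)))) = -(11623 + 197*(161 - (-3 - 10/3))) = -(11623 + 197*(161 - 1*(-19/3))) = -(11623 + 197*(161 + 19/3)) = -(11623 + 197*(502/3)) = -(11623 + 98894/3) = -1*133763/3 = -133763/3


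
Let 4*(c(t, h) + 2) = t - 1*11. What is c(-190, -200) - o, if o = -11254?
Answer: 44807/4 ≈ 11202.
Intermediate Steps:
c(t, h) = -19/4 + t/4 (c(t, h) = -2 + (t - 1*11)/4 = -2 + (t - 11)/4 = -2 + (-11 + t)/4 = -2 + (-11/4 + t/4) = -19/4 + t/4)
c(-190, -200) - o = (-19/4 + (¼)*(-190)) - 1*(-11254) = (-19/4 - 95/2) + 11254 = -209/4 + 11254 = 44807/4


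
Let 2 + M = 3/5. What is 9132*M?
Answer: -63924/5 ≈ -12785.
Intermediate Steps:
M = -7/5 (M = -2 + 3/5 = -2 + 3*(⅕) = -2 + ⅗ = -7/5 ≈ -1.4000)
9132*M = 9132*(-7/5) = -63924/5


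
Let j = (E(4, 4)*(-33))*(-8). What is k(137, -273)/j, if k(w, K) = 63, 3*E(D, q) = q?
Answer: 63/352 ≈ 0.17898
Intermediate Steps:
E(D, q) = q/3
j = 352 (j = (((⅓)*4)*(-33))*(-8) = ((4/3)*(-33))*(-8) = -44*(-8) = 352)
k(137, -273)/j = 63/352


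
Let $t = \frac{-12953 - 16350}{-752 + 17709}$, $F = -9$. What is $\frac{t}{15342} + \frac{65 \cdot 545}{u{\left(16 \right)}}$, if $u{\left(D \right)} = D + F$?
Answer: $\frac{9215965659829}{1821080058} \approx 5060.7$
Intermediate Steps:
$t = - \frac{29303}{16957} \approx -1.7281$
$u{\left(D \right)} = -9 + D$ ($u{\left(D \right)} = D - 9 = -9 + D$)
$\frac{t}{15342} + \frac{65 \cdot 545}{u{\left(16 \right)}} = - \frac{29303}{16957 \cdot 15342} + \frac{65 \cdot 545}{-9 + 16} = \left(- \frac{29303}{16957}\right) \frac{1}{15342} + \frac{35425}{7} = - \frac{29303}{260154294} + 35425 \cdot \frac{1}{7} = - \frac{29303}{260154294} + \frac{35425}{7} = \frac{9215965659829}{1821080058}$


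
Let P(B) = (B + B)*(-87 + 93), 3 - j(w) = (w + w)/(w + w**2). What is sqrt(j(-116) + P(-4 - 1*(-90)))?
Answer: sqrt(13688105)/115 ≈ 32.172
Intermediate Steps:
j(w) = 3 - 2*w/(w + w**2) (j(w) = 3 - (w + w)/(w + w**2) = 3 - 2*w/(w + w**2))
P(B) = 12*B (P(B) = (2*B)*6 = 12*B)
sqrt(j(-116) + P(-4 - 1*(-90))) = sqrt((1 + 3*(-116))/(1 - 116) + 12*(-4 - 1*(-90))) = sqrt((1 - 348)/(-115) + 12*(-4 + 90)) = sqrt(-1/115*(-347) + 12*86) = sqrt(347/115 + 1032) = sqrt(119027/115) = sqrt(13688105)/115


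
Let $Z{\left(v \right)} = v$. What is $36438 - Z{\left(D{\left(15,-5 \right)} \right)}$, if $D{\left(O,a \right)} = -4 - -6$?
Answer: $36436$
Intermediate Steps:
$D{\left(O,a \right)} = 2$ ($D{\left(O,a \right)} = -4 + 6 = 2$)
$36438 - Z{\left(D{\left(15,-5 \right)} \right)} = 36438 - 2 = 36436$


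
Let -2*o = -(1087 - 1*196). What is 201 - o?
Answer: -489/2 ≈ -244.50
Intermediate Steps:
o = 891/2 (o = -(-1)*(1087 - 1*196)/2 = -(-1)*(1087 - 196)/2 = -(-1)*891/2 = -1/2*(-891) = 891/2 ≈ 445.50)
201 - o = 201 - 1*891/2 = 201 - 891/2 = -489/2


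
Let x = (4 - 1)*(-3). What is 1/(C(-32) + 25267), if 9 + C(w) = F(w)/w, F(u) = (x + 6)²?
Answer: 32/808247 ≈ 3.9592e-5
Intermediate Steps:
x = -9 (x = 3*(-3) = -9)
F(u) = 9 (F(u) = (-9 + 6)² = (-3)² = 9)
C(w) = -9 + 9/w
1/(C(-32) + 25267) = 1/((-9 + 9/(-32)) + 25267) = 1/((-9 + 9*(-1/32)) + 25267) = 1/((-9 - 9/32) + 25267) = 1/(-297/32 + 25267) = 1/(808247/32) = 32/808247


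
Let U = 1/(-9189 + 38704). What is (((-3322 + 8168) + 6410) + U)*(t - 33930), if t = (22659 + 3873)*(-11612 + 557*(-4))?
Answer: -24400744372871442/5903 ≈ -4.1336e+12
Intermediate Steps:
t = -367202880 (t = 26532*(-11612 - 2228) = 26532*(-13840) = -367202880)
U = 1/29515 ≈ 3.3881e-5
(((-3322 + 8168) + 6410) + U)*(t - 33930) = (((-3322 + 8168) + 6410) + 1/29515)*(-367202880 - 33930) = ((4846 + 6410) + 1/29515)*(-367236810) = (11256 + 1/29515)*(-367236810) = (332220841/29515)*(-367236810) = -24400744372871442/5903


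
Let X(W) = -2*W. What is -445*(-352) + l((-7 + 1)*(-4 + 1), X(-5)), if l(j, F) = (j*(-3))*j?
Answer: 155668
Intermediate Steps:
l(j, F) = -3*j**2 (l(j, F) = (-3*j)*j = -3*j**2)
-445*(-352) + l((-7 + 1)*(-4 + 1), X(-5)) = -445*(-352) - 3*(-7 + 1)**2*(-4 + 1)**2 = 156640 - 3*(-6*(-3))**2 = 156640 - 3*18**2 = 156640 - 3*324 = 156640 - 972 = 155668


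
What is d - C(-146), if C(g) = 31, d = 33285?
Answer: 33254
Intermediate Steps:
d - C(-146) = 33285 - 1*31 = 33285 - 31 = 33254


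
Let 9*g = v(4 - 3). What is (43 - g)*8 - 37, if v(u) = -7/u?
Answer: 2819/9 ≈ 313.22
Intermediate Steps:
g = -7/9 (g = (-7/(4 - 3))/9 = (-7/1)/9 = (-7*1)/9 = (⅑)*(-7) = -7/9 ≈ -0.77778)
(43 - g)*8 - 37 = (43 - 1*(-7/9))*8 - 37 = (43 + 7/9)*8 - 37 = (394/9)*8 - 37 = 3152/9 - 37 = 2819/9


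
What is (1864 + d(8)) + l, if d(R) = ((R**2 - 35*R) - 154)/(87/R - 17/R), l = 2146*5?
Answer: 87862/7 ≈ 12552.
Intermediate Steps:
l = 10730
d(R) = R*(-154 + R**2 - 35*R)/70 (d(R) = (-154 + R**2 - 35*R)/((70/R)) = (-154 + R**2 - 35*R)*(R/70) = R*(-154 + R**2 - 35*R)/70)
(1864 + d(8)) + l = (1864 + (1/70)*8*(-154 + 8**2 - 35*8)) + 10730 = (1864 + (1/70)*8*(-154 + 64 - 280)) + 10730 = (1864 + (1/70)*8*(-370)) + 10730 = (1864 - 296/7) + 10730 = 12752/7 + 10730 = 87862/7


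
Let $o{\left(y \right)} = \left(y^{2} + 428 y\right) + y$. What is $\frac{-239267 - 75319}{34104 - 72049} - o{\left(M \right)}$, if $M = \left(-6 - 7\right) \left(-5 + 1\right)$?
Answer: $- \frac{948765754}{37945} \approx -25004.0$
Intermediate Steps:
$M = 52$ ($M = \left(-13\right) \left(-4\right) = 52$)
$o{\left(y \right)} = y^{2} + 429 y$
$\frac{-239267 - 75319}{34104 - 72049} - o{\left(M \right)} = \frac{-239267 - 75319}{34104 - 72049} - 52 \left(429 + 52\right) = - \frac{314586}{-37945} - 52 \cdot 481 = \left(-314586\right) \left(- \frac{1}{37945}\right) - 25012 = \frac{314586}{37945} - 25012 = - \frac{948765754}{37945}$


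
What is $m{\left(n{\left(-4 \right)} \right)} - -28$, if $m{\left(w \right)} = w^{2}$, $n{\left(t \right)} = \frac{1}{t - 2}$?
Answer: $\frac{1009}{36} \approx 28.028$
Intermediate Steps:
$n{\left(t \right)} = \frac{1}{-2 + t}$
$m{\left(n{\left(-4 \right)} \right)} - -28 = \left(\frac{1}{-2 - 4}\right)^{2} - -28 = \left(\frac{1}{-6}\right)^{2} + 28 = \left(- \frac{1}{6}\right)^{2} + 28 = \frac{1}{36} + 28 = \frac{1009}{36}$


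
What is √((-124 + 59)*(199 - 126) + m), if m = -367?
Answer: 6*I*√142 ≈ 71.498*I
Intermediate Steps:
√((-124 + 59)*(199 - 126) + m) = √((-124 + 59)*(199 - 126) - 367) = √(-65*73 - 367) = √(-4745 - 367) = √(-5112) = 6*I*√142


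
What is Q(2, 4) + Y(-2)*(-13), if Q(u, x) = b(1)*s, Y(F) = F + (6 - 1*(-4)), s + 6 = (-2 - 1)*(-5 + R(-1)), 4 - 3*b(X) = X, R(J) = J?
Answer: -92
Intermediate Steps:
b(X) = 4/3 - X/3
s = 12 (s = -6 + (-2 - 1)*(-5 - 1) = -6 - 3*(-6) = -6 + 18 = 12)
Y(F) = 10 + F (Y(F) = F + (6 + 4) = F + 10 = 10 + F)
Q(u, x) = 12 (Q(u, x) = (4/3 - ⅓*1)*12 = (4/3 - ⅓)*12 = 1*12 = 12)
Q(2, 4) + Y(-2)*(-13) = 12 + (10 - 2)*(-13) = 12 + 8*(-13) = 12 - 104 = -92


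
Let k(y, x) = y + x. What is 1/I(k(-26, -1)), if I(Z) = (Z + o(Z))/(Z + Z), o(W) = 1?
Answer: 27/13 ≈ 2.0769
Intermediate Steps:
k(y, x) = x + y
I(Z) = (1 + Z)/(2*Z) (I(Z) = (Z + 1)/(Z + Z) = (1 + Z)/((2*Z)) = (1 + Z)*(1/(2*Z)) = (1 + Z)/(2*Z))
1/I(k(-26, -1)) = 1/((1 + (-1 - 26))/(2*(-1 - 26))) = 1/((½)*(1 - 27)/(-27)) = 1/((½)*(-1/27)*(-26)) = 1/(13/27) = 27/13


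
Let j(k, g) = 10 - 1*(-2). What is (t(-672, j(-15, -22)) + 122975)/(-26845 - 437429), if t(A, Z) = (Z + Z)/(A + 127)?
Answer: -67021351/253029330 ≈ -0.26488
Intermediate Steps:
j(k, g) = 12 (j(k, g) = 10 + 2 = 12)
t(A, Z) = 2*Z/(127 + A) (t(A, Z) = (2*Z)/(127 + A) = 2*Z/(127 + A))
(t(-672, j(-15, -22)) + 122975)/(-26845 - 437429) = (2*12/(127 - 672) + 122975)/(-26845 - 437429) = (2*12/(-545) + 122975)/(-464274) = (2*12*(-1/545) + 122975)*(-1/464274) = (-24/545 + 122975)*(-1/464274) = (67021351/545)*(-1/464274) = -67021351/253029330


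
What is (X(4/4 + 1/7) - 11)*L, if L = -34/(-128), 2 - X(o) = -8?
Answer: -17/64 ≈ -0.26563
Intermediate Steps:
X(o) = 10 (X(o) = 2 - 1*(-8) = 2 + 8 = 10)
L = 17/64 (L = -34*(-1/128) = 17/64 ≈ 0.26563)
(X(4/4 + 1/7) - 11)*L = (10 - 11)*(17/64) = -1*17/64 = -17/64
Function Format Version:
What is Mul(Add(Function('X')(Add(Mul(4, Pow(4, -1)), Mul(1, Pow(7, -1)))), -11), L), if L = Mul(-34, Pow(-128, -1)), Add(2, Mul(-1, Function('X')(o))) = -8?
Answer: Rational(-17, 64) ≈ -0.26563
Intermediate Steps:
Function('X')(o) = 10 (Function('X')(o) = Add(2, Mul(-1, -8)) = Add(2, 8) = 10)
L = Rational(17, 64) (L = Mul(-34, Rational(-1, 128)) = Rational(17, 64) ≈ 0.26563)
Mul(Add(Function('X')(Add(Mul(4, Pow(4, -1)), Mul(1, Pow(7, -1)))), -11), L) = Mul(Add(10, -11), Rational(17, 64)) = Mul(-1, Rational(17, 64)) = Rational(-17, 64)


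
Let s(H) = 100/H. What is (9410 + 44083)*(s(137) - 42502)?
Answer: -311472300282/137 ≈ -2.2735e+9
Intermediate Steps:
(9410 + 44083)*(s(137) - 42502) = (9410 + 44083)*(100/137 - 42502) = 53493*(100*(1/137) - 42502) = 53493*(100/137 - 42502) = 53493*(-5822674/137) = -311472300282/137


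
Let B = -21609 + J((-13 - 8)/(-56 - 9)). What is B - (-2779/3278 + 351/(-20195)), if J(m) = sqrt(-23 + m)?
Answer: -1430441456407/66199210 + I*sqrt(95810)/65 ≈ -21608.0 + 4.762*I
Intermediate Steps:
B = -21609 + I*sqrt(95810)/65 (B = -21609 + sqrt(-23 + (-13 - 8)/(-56 - 9)) = -21609 + sqrt(-23 - 21/(-65)) = -21609 + sqrt(-23 - 21*(-1/65)) = -21609 + sqrt(-23 + 21/65) = -21609 + sqrt(-1474/65) = -21609 + I*sqrt(95810)/65 ≈ -21609.0 + 4.762*I)
B - (-2779/3278 + 351/(-20195)) = (-21609 + I*sqrt(95810)/65) - (-2779/3278 + 351/(-20195)) = (-21609 + I*sqrt(95810)/65) - (-2779*1/3278 + 351*(-1/20195)) = (-21609 + I*sqrt(95810)/65) - (-2779/3278 - 351/20195) = (-21609 + I*sqrt(95810)/65) - 1*(-57272483/66199210) = (-21609 + I*sqrt(95810)/65) + 57272483/66199210 = -1430441456407/66199210 + I*sqrt(95810)/65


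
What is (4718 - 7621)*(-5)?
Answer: 14515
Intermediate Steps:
(4718 - 7621)*(-5) = -2903*(-5) = 14515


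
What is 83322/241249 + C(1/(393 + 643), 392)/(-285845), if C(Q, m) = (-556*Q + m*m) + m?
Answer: -691454857915/3572118696979 ≈ -0.19357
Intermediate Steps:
C(Q, m) = m + m² - 556*Q (C(Q, m) = (-556*Q + m²) + m = (m² - 556*Q) + m = m + m² - 556*Q)
83322/241249 + C(1/(393 + 643), 392)/(-285845) = 83322/241249 + (392 + 392² - 556/(393 + 643))/(-285845) = 83322*(1/241249) + (392 + 153664 - 556/1036)*(-1/285845) = 83322/241249 + (392 + 153664 - 556*1/1036)*(-1/285845) = 83322/241249 + (392 + 153664 - 139/259)*(-1/285845) = 83322/241249 + (39900365/259)*(-1/285845) = 83322/241249 - 7980073/14806771 = -691454857915/3572118696979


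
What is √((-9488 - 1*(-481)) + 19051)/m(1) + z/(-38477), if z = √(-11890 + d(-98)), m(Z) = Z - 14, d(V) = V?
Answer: -18*√31/13 - 18*I*√37/38477 ≈ -7.7092 - 0.0028456*I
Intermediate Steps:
m(Z) = -14 + Z
z = 18*I*√37 (z = √(-11890 - 98) = √(-11988) = 18*I*√37 ≈ 109.49*I)
√((-9488 - 1*(-481)) + 19051)/m(1) + z/(-38477) = √((-9488 - 1*(-481)) + 19051)/(-14 + 1) + (18*I*√37)/(-38477) = √((-9488 + 481) + 19051)/(-13) + (18*I*√37)*(-1/38477) = √(-9007 + 19051)*(-1/13) - 18*I*√37/38477 = √10044*(-1/13) - 18*I*√37/38477 = (18*√31)*(-1/13) - 18*I*√37/38477 = -18*√31/13 - 18*I*√37/38477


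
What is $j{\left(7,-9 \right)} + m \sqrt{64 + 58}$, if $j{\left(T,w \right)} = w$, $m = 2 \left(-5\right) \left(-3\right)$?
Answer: $-9 + 30 \sqrt{122} \approx 322.36$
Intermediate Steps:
$m = 30$ ($m = \left(-10\right) \left(-3\right) = 30$)
$j{\left(7,-9 \right)} + m \sqrt{64 + 58} = -9 + 30 \sqrt{64 + 58} = -9 + 30 \sqrt{122}$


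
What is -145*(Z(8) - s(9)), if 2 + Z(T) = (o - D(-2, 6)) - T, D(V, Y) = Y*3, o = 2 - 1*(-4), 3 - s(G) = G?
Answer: 2320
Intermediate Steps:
s(G) = 3 - G
o = 6 (o = 2 + 4 = 6)
D(V, Y) = 3*Y
Z(T) = -14 - T (Z(T) = -2 + ((6 - 3*6) - T) = -2 + ((6 - 1*18) - T) = -2 + ((6 - 18) - T) = -2 + (-12 - T) = -14 - T)
-145*(Z(8) - s(9)) = -145*((-14 - 1*8) - (3 - 1*9)) = -145*((-14 - 8) - (3 - 9)) = -145*(-22 - 1*(-6)) = -145*(-22 + 6) = -145*(-16) = 2320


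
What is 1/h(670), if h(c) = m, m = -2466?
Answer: -1/2466 ≈ -0.00040552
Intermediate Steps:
h(c) = -2466
1/h(670) = 1/(-2466) = -1/2466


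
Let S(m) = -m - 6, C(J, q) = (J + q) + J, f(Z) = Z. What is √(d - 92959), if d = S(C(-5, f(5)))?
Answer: 4*I*√5810 ≈ 304.89*I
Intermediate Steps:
C(J, q) = q + 2*J
S(m) = -6 - m
d = -1 (d = -6 - (5 + 2*(-5)) = -6 - (5 - 10) = -6 - 1*(-5) = -6 + 5 = -1)
√(d - 92959) = √(-1 - 92959) = √(-92960) = 4*I*√5810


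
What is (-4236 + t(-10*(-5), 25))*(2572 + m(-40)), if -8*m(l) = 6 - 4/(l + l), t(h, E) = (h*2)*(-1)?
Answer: -111489129/10 ≈ -1.1149e+7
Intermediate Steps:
t(h, E) = -2*h (t(h, E) = (2*h)*(-1) = -2*h)
m(l) = -¾ + 1/(4*l) (m(l) = -(6 - 4/(l + l))/8 = -(6 - 4/(2*l))/8 = -(6 + (1/(2*l))*(-4))/8 = -(6 - 2/l)/8 = -¾ + 1/(4*l))
(-4236 + t(-10*(-5), 25))*(2572 + m(-40)) = (-4236 - (-20)*(-5))*(2572 + (¼)*(1 - 3*(-40))/(-40)) = (-4236 - 2*50)*(2572 + (¼)*(-1/40)*(1 + 120)) = (-4236 - 100)*(2572 + (¼)*(-1/40)*121) = -4336*(2572 - 121/160) = -4336*411399/160 = -111489129/10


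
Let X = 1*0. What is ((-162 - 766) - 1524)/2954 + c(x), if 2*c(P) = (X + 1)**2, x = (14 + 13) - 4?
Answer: -975/2954 ≈ -0.33006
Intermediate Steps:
X = 0
x = 23 (x = 27 - 4 = 23)
c(P) = 1/2 (c(P) = (0 + 1)**2/2 = (1/2)*1**2 = (1/2)*1 = 1/2)
((-162 - 766) - 1524)/2954 + c(x) = ((-162 - 766) - 1524)/2954 + 1/2 = (-928 - 1524)*(1/2954) + 1/2 = -2452*1/2954 + 1/2 = -1226/1477 + 1/2 = -975/2954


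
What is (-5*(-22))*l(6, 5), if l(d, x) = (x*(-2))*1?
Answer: -1100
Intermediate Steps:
l(d, x) = -2*x (l(d, x) = -2*x*1 = -2*x)
(-5*(-22))*l(6, 5) = (-5*(-22))*(-2*5) = 110*(-10) = -1100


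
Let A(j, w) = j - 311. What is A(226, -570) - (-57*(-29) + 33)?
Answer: -1771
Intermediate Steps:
A(j, w) = -311 + j
A(226, -570) - (-57*(-29) + 33) = (-311 + 226) - (-57*(-29) + 33) = -85 - (1653 + 33) = -85 - 1*1686 = -85 - 1686 = -1771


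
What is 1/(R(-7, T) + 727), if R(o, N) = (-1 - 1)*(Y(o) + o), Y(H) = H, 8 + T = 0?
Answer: 1/755 ≈ 0.0013245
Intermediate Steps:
T = -8 (T = -8 + 0 = -8)
R(o, N) = -4*o (R(o, N) = (-1 - 1)*(o + o) = -4*o)
1/(R(-7, T) + 727) = 1/(-4*(-7) + 727) = 1/(28 + 727) = 1/755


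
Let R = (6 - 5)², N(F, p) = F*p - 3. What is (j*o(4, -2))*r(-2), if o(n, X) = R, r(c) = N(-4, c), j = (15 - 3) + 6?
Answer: 90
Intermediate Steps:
N(F, p) = -3 + F*p
j = 18 (j = 12 + 6 = 18)
R = 1 (R = 1² = 1)
r(c) = -3 - 4*c
o(n, X) = 1
(j*o(4, -2))*r(-2) = (18*1)*(-3 - 4*(-2)) = 18*(-3 + 8) = 18*5 = 90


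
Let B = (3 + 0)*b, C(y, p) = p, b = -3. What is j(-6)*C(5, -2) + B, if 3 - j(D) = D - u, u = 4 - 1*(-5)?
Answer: -45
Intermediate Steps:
B = -9 (B = (3 + 0)*(-3) = 3*(-3) = -9)
u = 9 (u = 4 + 5 = 9)
j(D) = 12 - D (j(D) = 3 - (D - 1*9) = 3 - (D - 9) = 3 - (-9 + D) = 3 + (9 - D) = 12 - D)
j(-6)*C(5, -2) + B = (12 - 1*(-6))*(-2) - 9 = (12 + 6)*(-2) - 9 = 18*(-2) - 9 = -36 - 9 = -45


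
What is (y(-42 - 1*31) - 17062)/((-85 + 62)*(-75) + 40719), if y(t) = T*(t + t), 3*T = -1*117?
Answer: -2842/10611 ≈ -0.26784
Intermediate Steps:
T = -39 (T = (-1*117)/3 = (⅓)*(-117) = -39)
y(t) = -78*t (y(t) = -39*(t + t) = -78*t)
(y(-42 - 1*31) - 17062)/((-85 + 62)*(-75) + 40719) = (-78*(-42 - 1*31) - 17062)/((-85 + 62)*(-75) + 40719) = (-78*(-42 - 31) - 17062)/(-23*(-75) + 40719) = (-78*(-73) - 17062)/(1725 + 40719) = (5694 - 17062)/42444 = -11368*1/42444 = -2842/10611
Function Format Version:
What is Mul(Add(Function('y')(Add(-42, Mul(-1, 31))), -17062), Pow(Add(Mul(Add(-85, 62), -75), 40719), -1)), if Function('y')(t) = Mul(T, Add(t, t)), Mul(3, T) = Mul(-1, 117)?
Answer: Rational(-2842, 10611) ≈ -0.26784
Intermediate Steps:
T = -39 (T = Mul(Rational(1, 3), Mul(-1, 117)) = Mul(Rational(1, 3), -117) = -39)
Function('y')(t) = Mul(-78, t) (Function('y')(t) = Mul(-39, Add(t, t)) = Mul(-39, Mul(2, t)) = Mul(-78, t))
Mul(Add(Function('y')(Add(-42, Mul(-1, 31))), -17062), Pow(Add(Mul(Add(-85, 62), -75), 40719), -1)) = Mul(Add(Mul(-78, Add(-42, Mul(-1, 31))), -17062), Pow(Add(Mul(Add(-85, 62), -75), 40719), -1)) = Mul(Add(Mul(-78, Add(-42, -31)), -17062), Pow(Add(Mul(-23, -75), 40719), -1)) = Mul(Add(Mul(-78, -73), -17062), Pow(Add(1725, 40719), -1)) = Mul(Add(5694, -17062), Pow(42444, -1)) = Mul(-11368, Rational(1, 42444)) = Rational(-2842, 10611)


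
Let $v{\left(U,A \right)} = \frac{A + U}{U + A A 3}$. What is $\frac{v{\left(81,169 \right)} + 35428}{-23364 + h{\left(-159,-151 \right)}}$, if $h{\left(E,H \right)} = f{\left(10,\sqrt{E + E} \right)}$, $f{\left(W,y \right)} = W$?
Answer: $- \frac{1519223621}{1001466228} \approx -1.517$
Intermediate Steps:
$h{\left(E,H \right)} = 10$
$v{\left(U,A \right)} = \frac{A + U}{U + 3 A^{2}}$ ($v{\left(U,A \right)} = \frac{A + U}{U + A^{2} \cdot 3} = \frac{A + U}{U + 3 A^{2}}$)
$\frac{v{\left(81,169 \right)} + 35428}{-23364 + h{\left(-159,-151 \right)}} = \frac{\frac{169 + 81}{81 + 3 \cdot 169^{2}} + 35428}{-23364 + 10} = \frac{\frac{1}{81 + 3 \cdot 28561} \cdot 250 + 35428}{-23354} = \left(\frac{1}{81 + 85683} \cdot 250 + 35428\right) \left(- \frac{1}{23354}\right) = \left(\frac{1}{85764} \cdot 250 + 35428\right) \left(- \frac{1}{23354}\right) = \left(\frac{125}{42882} + 35428\right) \left(- \frac{1}{23354}\right) = \frac{1519223621}{42882} \left(- \frac{1}{23354}\right) = - \frac{1519223621}{1001466228}$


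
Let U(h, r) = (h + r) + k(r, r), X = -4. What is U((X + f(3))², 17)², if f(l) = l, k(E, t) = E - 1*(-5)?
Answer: 1600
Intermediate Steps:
k(E, t) = 5 + E (k(E, t) = E + 5 = 5 + E)
U(h, r) = 5 + h + 2*r (U(h, r) = (h + r) + (5 + r) = 5 + h + 2*r)
U((X + f(3))², 17)² = (5 + (-4 + 3)² + 2*17)² = (5 + (-1)² + 34)² = (5 + 1 + 34)² = 40² = 1600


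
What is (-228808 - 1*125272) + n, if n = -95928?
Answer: -450008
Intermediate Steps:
(-228808 - 1*125272) + n = (-228808 - 1*125272) - 95928 = (-228808 - 125272) - 95928 = -354080 - 95928 = -450008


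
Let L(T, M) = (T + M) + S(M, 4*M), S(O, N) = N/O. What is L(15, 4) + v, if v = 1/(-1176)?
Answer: 27047/1176 ≈ 22.999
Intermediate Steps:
v = -1/1176 ≈ -0.00085034
L(T, M) = 4 + M + T (L(T, M) = (T + M) + (4*M)/M = (M + T) + 4 = 4 + M + T)
L(15, 4) + v = (4 + 4 + 15) - 1/1176 = 23 - 1/1176 = 27047/1176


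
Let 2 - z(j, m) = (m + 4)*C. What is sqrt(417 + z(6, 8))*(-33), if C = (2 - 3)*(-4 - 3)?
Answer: -33*sqrt(335) ≈ -604.00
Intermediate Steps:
C = 7 (C = -1*(-7) = 7)
z(j, m) = -26 - 7*m (z(j, m) = 2 - (m + 4)*7 = 2 - (4 + m)*7 = 2 - (28 + 7*m) = 2 + (-28 - 7*m) = -26 - 7*m)
sqrt(417 + z(6, 8))*(-33) = sqrt(417 + (-26 - 7*8))*(-33) = sqrt(417 + (-26 - 56))*(-33) = sqrt(417 - 82)*(-33) = sqrt(335)*(-33) = -33*sqrt(335)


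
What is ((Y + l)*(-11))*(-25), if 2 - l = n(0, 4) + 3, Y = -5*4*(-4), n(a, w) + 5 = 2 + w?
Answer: 21450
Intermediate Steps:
n(a, w) = -3 + w (n(a, w) = -5 + (2 + w) = -3 + w)
Y = 80 (Y = -20*(-4) = 80)
l = -2 (l = 2 - ((-3 + 4) + 3) = 2 - (1 + 3) = 2 - 1*4 = 2 - 4 = -2)
((Y + l)*(-11))*(-25) = ((80 - 2)*(-11))*(-25) = (78*(-11))*(-25) = -858*(-25) = 21450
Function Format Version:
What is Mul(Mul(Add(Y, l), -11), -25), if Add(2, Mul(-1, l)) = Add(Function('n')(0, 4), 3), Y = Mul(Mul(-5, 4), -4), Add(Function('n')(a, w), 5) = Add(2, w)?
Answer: 21450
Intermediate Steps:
Function('n')(a, w) = Add(-3, w) (Function('n')(a, w) = Add(-5, Add(2, w)) = Add(-3, w))
Y = 80 (Y = Mul(-20, -4) = 80)
l = -2 (l = Add(2, Mul(-1, Add(Add(-3, 4), 3))) = Add(2, Mul(-1, Add(1, 3))) = Add(2, Mul(-1, 4)) = Add(2, -4) = -2)
Mul(Mul(Add(Y, l), -11), -25) = Mul(Mul(Add(80, -2), -11), -25) = Mul(Mul(78, -11), -25) = Mul(-858, -25) = 21450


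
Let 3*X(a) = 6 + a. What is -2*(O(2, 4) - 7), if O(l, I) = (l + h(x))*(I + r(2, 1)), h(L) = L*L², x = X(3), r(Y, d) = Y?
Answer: -334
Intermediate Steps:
X(a) = 2 + a/3 (X(a) = (6 + a)/3 = 2 + a/3)
x = 3 (x = 2 + (⅓)*3 = 2 + 1 = 3)
h(L) = L³
O(l, I) = (2 + I)*(27 + l) (O(l, I) = (l + 3³)*(I + 2) = (l + 27)*(2 + I) = (27 + l)*(2 + I) = (2 + I)*(27 + l))
-2*(O(2, 4) - 7) = -2*((54 + 2*2 + 27*4 + 4*2) - 7) = -2*((54 + 4 + 108 + 8) - 7) = -2*(174 - 7) = -2*167 = -334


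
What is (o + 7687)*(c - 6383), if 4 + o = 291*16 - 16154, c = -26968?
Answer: 127234065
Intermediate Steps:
o = -11502 (o = -4 + (291*16 - 16154) = -4 + (4656 - 16154) = -4 - 11498 = -11502)
(o + 7687)*(c - 6383) = (-11502 + 7687)*(-26968 - 6383) = -3815*(-33351) = 127234065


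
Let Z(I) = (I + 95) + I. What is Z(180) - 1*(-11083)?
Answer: 11538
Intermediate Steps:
Z(I) = 95 + 2*I (Z(I) = (95 + I) + I = 95 + 2*I)
Z(180) - 1*(-11083) = (95 + 2*180) - 1*(-11083) = (95 + 360) + 11083 = 455 + 11083 = 11538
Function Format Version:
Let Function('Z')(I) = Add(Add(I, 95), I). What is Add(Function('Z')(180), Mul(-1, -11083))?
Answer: 11538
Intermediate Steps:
Function('Z')(I) = Add(95, Mul(2, I)) (Function('Z')(I) = Add(Add(95, I), I) = Add(95, Mul(2, I)))
Add(Function('Z')(180), Mul(-1, -11083)) = Add(Add(95, Mul(2, 180)), Mul(-1, -11083)) = Add(Add(95, 360), 11083) = Add(455, 11083) = 11538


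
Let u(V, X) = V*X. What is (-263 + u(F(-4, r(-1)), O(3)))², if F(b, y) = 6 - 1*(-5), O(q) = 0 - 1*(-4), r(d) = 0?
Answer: 47961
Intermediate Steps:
O(q) = 4 (O(q) = 0 + 4 = 4)
F(b, y) = 11 (F(b, y) = 6 + 5 = 11)
(-263 + u(F(-4, r(-1)), O(3)))² = (-263 + 11*4)² = (-263 + 44)² = (-219)² = 47961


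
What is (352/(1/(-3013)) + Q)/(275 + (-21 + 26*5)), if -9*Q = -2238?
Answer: -1590491/576 ≈ -2761.3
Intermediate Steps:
Q = 746/3 (Q = -⅑*(-2238) = 746/3 ≈ 248.67)
(352/(1/(-3013)) + Q)/(275 + (-21 + 26*5)) = (352/(1/(-3013)) + 746/3)/(275 + (-21 + 26*5)) = (352/(-1/3013) + 746/3)/(275 + (-21 + 130)) = (352*(-3013) + 746/3)/(275 + 109) = (-1060576 + 746/3)/384 = -3180982/3*1/384 = -1590491/576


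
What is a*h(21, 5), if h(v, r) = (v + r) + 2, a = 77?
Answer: 2156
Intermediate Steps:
h(v, r) = 2 + r + v (h(v, r) = (r + v) + 2 = 2 + r + v)
a*h(21, 5) = 77*(2 + 5 + 21) = 77*28 = 2156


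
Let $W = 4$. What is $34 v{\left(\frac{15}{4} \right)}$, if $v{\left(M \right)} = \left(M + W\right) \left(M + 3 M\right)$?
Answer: $\frac{7905}{2} \approx 3952.5$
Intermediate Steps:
$v{\left(M \right)} = 4 M \left(4 + M\right)$ ($v{\left(M \right)} = \left(M + 4\right) \left(M + 3 M\right) = \left(4 + M\right) 4 M = 4 M \left(4 + M\right)$)
$34 v{\left(\frac{15}{4} \right)} = 34 \cdot 4 \cdot \frac{15}{4} \left(4 + \frac{15}{4}\right) = 34 \cdot 4 \cdot \frac{15}{4} \cdot \frac{31}{4} = 34 \cdot \frac{465}{4} = \frac{7905}{2}$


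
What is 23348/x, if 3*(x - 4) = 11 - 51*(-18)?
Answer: 70044/941 ≈ 74.436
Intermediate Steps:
x = 941/3 (x = 4 + (11 - 51*(-18))/3 = 4 + (11 + 918)/3 = 4 + (⅓)*929 = 4 + 929/3 = 941/3 ≈ 313.67)
23348/x = 23348/(941/3) = 23348*(3/941) = 70044/941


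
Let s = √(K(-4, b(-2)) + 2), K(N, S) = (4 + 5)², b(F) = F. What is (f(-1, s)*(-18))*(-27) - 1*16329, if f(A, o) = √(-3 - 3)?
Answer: -16329 + 486*I*√6 ≈ -16329.0 + 1190.5*I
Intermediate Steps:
K(N, S) = 81 (K(N, S) = 9² = 81)
s = √83 (s = √(81 + 2) = √83 ≈ 9.1104)
f(A, o) = I*√6 (f(A, o) = √(-6) = I*√6)
(f(-1, s)*(-18))*(-27) - 1*16329 = ((I*√6)*(-18))*(-27) - 1*16329 = -18*I*√6*(-27) - 16329 = 486*I*√6 - 16329 = -16329 + 486*I*√6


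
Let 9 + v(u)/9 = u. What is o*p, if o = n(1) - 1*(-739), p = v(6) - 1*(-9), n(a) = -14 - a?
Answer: -13032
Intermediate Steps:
v(u) = -81 + 9*u
p = -18 (p = (-81 + 9*6) - 1*(-9) = (-81 + 54) + 9 = -27 + 9 = -18)
o = 724 (o = (-14 - 1*1) - 1*(-739) = (-14 - 1) + 739 = -15 + 739 = 724)
o*p = 724*(-18) = -13032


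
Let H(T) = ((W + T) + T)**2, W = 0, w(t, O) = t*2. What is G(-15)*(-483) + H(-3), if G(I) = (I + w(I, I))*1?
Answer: 21771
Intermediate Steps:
w(t, O) = 2*t
G(I) = 3*I (G(I) = (I + 2*I)*1 = (3*I)*1 = 3*I)
H(T) = 4*T**2 (H(T) = ((0 + T) + T)**2 = (T + T)**2 = (2*T)**2 = 4*T**2)
G(-15)*(-483) + H(-3) = (3*(-15))*(-483) + 4*(-3)**2 = -45*(-483) + 4*9 = 21735 + 36 = 21771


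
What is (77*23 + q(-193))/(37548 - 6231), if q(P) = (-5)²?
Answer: 1796/31317 ≈ 0.057349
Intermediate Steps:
q(P) = 25
(77*23 + q(-193))/(37548 - 6231) = (77*23 + 25)/(37548 - 6231) = (1771 + 25)/31317 = 1796*(1/31317) = 1796/31317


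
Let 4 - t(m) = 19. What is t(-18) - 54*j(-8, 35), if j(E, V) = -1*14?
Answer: 741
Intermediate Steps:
t(m) = -15 (t(m) = 4 - 1*19 = 4 - 19 = -15)
j(E, V) = -14
t(-18) - 54*j(-8, 35) = -15 - 54*(-14) = -15 + 756 = 741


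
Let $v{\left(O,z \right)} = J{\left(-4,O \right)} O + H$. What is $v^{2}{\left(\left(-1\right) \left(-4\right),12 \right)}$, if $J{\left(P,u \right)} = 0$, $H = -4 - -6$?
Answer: $4$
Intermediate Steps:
$H = 2$ ($H = -4 + 6 = 2$)
$v{\left(O,z \right)} = 2$ ($v{\left(O,z \right)} = 0 O + 2 = 0 + 2 = 2$)
$v^{2}{\left(\left(-1\right) \left(-4\right),12 \right)} = 2^{2} = 4$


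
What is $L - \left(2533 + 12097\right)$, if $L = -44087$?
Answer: $-58717$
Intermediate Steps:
$L - \left(2533 + 12097\right) = -44087 - \left(2533 + 12097\right) = -44087 - 14630 = -58717$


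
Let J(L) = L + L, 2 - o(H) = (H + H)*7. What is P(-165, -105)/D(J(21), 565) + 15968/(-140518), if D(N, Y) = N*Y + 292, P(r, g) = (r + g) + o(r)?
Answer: -24161385/843880849 ≈ -0.028631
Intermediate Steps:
o(H) = 2 - 14*H (o(H) = 2 - (H + H)*7 = 2 - 2*H*7 = 2 - 14*H)
J(L) = 2*L
P(r, g) = 2 + g - 13*r (P(r, g) = (r + g) + (2 - 14*r) = (g + r) + (2 - 14*r) = 2 + g - 13*r)
D(N, Y) = 292 + N*Y
P(-165, -105)/D(J(21), 565) + 15968/(-140518) = (2 - 105 - 13*(-165))/(292 + (2*21)*565) + 15968/(-140518) = (2 - 105 + 2145)/(292 + 42*565) + 15968*(-1/140518) = 2042/(292 + 23730) - 7984/70259 = 2042/24022 - 7984/70259 = 2042*(1/24022) - 7984/70259 = 1021/12011 - 7984/70259 = -24161385/843880849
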